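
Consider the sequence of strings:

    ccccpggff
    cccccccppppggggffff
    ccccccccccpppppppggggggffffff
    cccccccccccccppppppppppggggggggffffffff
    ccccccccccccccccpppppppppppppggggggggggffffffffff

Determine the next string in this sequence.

cccccccccccccccccccppppppppppppppppggggggggggggffffffffffff

Reading off run lengths: c runs 4, 7, 10, 13, 16; p runs 1, 4, 7, 10, 13; g runs 2, 4, 6, 8, 10; f runs 2, 4, 6, 8, 10 — each is linear in n (n = 1, 2, …).
At n = 6 the blocks have lengths 19, 16, 12, 12.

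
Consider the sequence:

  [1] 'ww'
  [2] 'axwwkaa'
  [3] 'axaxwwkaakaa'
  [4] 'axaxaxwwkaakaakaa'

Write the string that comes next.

Every step adds ax to the front and kaa to the end of the previous string.
So the next term is ax·axaxaxwwkaakaakaa·kaa.

axaxaxaxwwkaakaakaakaa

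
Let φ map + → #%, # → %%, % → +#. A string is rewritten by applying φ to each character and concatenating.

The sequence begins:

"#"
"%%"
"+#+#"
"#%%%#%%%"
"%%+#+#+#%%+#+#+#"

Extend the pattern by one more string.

+#+##%%%#%%%#%%%+#+##%%%#%%%#%%%

Replace each of the 16 characters of %%+#+#+#%%+#+#+# in place — +# +# #% %% #% %% #% %% +# +# #% %% #% %% #% %% — and concatenate.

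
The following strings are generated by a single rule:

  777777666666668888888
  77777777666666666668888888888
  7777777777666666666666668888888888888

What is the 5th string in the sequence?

Each string has the form 7^{2n} 6^{3n-1} 8^{3n-2}, where the shown terms are n = 3, 4, 5.
Setting n = 7 gives 14, 20, 19 characters in each block.

77777777777777666666666666666666668888888888888888888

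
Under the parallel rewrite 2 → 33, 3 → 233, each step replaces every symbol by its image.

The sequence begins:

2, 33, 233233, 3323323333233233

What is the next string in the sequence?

23323333233233332332332332333323323333233233

Replace each of the 16 characters of 3323323333233233 in place — 233 233 33 233 233 33 233 233 233 233 33 233 233 33 233 233 — and concatenate.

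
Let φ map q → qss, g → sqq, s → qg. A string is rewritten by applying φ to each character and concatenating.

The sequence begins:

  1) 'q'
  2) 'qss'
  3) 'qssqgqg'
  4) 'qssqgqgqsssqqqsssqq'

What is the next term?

qssqgqgqsssqqqsssqqqssqgqgqgqssqssqssqgqgqgqssqss

Replace each of the 19 characters of qssqgqgqsssqqqsssqq in place — qss qg qg qss sqq qss sqq qss qg qg qg qss qss qss qg qg qg qss qss — and concatenate.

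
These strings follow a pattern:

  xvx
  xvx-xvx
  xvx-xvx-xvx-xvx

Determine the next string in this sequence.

xvx-xvx-xvx-xvx-xvx-xvx-xvx-xvx

Each string is two copies of the previous one joined by '-'.
One more doubling of xvx-xvx-xvx-xvx gives the answer.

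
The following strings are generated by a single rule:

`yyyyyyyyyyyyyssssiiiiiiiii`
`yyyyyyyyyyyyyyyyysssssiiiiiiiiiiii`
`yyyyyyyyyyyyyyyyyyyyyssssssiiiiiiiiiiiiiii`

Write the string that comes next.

Each string has the form y^{4n+1} s^{n+1} i^{3n}, where the shown terms are n = 3, 4, 5.
Setting n = 6 gives 25, 7, 18 characters in each block.

yyyyyyyyyyyyyyyyyyyyyyyyysssssssiiiiiiiiiiiiiiiiii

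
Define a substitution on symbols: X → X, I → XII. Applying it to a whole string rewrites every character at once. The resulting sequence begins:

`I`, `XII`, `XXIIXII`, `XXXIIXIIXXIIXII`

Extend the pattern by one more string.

Applying the rule to each of the 15 symbols of XXXIIXIIXXIIXII gives the pieces X X X XII XII X XII XII X X XII XII X XII XII, which concatenate to the answer.

XXXXIIXIIXXIIXIIXXXIIXIIXXIIXII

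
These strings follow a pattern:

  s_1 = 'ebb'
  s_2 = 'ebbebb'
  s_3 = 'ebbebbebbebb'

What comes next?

ebbebbebbebbebbebbebbebb

s(k+1) = s(k)·s(k) — each term doubles the last.
So the next term is two copies of ebbebbebbebb.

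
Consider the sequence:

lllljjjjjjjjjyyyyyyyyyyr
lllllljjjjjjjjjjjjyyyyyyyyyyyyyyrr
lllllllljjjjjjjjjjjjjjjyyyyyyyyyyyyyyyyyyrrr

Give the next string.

Term n consists of 2n l's, followed by 3n+3 j's, followed by 4n+2 y's, followed by n-1 r's, where the shown terms are n = 2, 3, 4.
For the next term, n = 5, so the run lengths are 10, 18, 22, 4.

lllllllllljjjjjjjjjjjjjjjjjjyyyyyyyyyyyyyyyyyyyyyyrrrr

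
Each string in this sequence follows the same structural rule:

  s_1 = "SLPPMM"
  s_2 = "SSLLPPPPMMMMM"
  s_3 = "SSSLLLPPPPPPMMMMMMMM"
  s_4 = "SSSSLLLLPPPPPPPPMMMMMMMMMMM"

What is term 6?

SSSSSSLLLLLLPPPPPPPPPPPPMMMMMMMMMMMMMMMMM

Term n consists of n S's, followed by n L's, followed by 2n P's, followed by 3n-1 M's (n = 1, 2, …).
At n = 6 the blocks have lengths 6, 6, 12, 17.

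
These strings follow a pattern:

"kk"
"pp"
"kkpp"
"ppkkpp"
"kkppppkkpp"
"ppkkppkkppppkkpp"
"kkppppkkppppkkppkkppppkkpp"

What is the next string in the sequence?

From term 3 onward, concatenate the second-to-last term with the last: kk·pp = kkpp, pp·kkpp = ppkkpp, …
Continuing: ppkkppkkppppkkpp · kkppppkkppppkkppkkppppkkpp gives term 8.

ppkkppkkppppkkppkkppppkkppppkkppkkppppkkpp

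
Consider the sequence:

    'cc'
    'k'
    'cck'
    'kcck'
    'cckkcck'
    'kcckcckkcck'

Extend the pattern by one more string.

From term 3 onward, concatenate the second-to-last term with the last: cc·k = cck, k·cck = kcck, …
Continuing: cckkcck · kcckcckkcck gives term 7.

cckkcckkcckcckkcck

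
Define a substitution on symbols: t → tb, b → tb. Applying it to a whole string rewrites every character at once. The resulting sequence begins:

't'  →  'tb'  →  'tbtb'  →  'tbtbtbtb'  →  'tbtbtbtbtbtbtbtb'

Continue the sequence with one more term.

φ(tbtbtbtbtbtbtbtb) expands symbol-by-symbol to tb tb tb tb tb tb tb tb tb tb tb tb tb tb tb tb; joining the 16 pieces gives the next term.

tbtbtbtbtbtbtbtbtbtbtbtbtbtbtbtb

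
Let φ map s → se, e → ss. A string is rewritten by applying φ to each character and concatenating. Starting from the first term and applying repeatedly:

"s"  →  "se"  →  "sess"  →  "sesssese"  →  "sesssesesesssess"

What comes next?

sesssesesesssesssesssesesesssese

Applying the rule to each of the 16 symbols of sesssesesesssess gives the pieces se ss se se se ss se ss se ss se se se ss se se, which concatenate to the answer.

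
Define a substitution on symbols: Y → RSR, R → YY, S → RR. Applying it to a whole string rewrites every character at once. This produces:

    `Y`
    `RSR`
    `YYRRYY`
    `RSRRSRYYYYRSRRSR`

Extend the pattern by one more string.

Replace each of the 16 characters of RSRRSRYYYYRSRRSR in place — YY RR YY YY RR YY RSR RSR RSR RSR YY RR YY YY RR YY — and concatenate.

YYRRYYYYRRYYRSRRSRRSRRSRYYRRYYYYRRYY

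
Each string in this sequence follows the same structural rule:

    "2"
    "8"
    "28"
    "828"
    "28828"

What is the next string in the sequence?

82828828

Each term (from the third on) is the two preceding terms concatenated in order: term 3 = 2·8 = 28.
The next term joins 828 and 28828.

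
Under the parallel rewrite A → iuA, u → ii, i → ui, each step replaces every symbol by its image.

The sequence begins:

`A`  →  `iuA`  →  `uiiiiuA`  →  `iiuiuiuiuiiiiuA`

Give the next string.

φ(iiuiuiuiuiiiiuA) expands symbol-by-symbol to ui ui ii ui ii ui ii ui ii ui ui ui ui ii iuA; joining the 15 pieces gives the next term.

uiuiiiuiiiuiiiuiiiuiuiuiuiiiiuA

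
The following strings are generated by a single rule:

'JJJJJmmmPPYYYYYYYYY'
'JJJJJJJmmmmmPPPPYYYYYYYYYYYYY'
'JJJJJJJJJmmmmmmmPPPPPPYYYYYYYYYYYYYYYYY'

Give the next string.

Term n consists of 2n+1 J's, followed by 2n-1 m's, followed by 2n-2 P's, followed by 4n+1 Y's, where the shown terms are n = 2, 3, 4.
Setting n = 5 gives 11, 9, 8, 21 characters in each block.

JJJJJJJJJJJmmmmmmmmmPPPPPPPPYYYYYYYYYYYYYYYYYYYYY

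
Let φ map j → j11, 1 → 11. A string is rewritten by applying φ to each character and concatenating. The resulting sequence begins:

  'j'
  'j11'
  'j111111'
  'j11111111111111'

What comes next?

j111111111111111111111111111111

Applying the rule to each of the 15 symbols of j11111111111111 gives the pieces j11 11 11 11 11 11 11 11 11 11 11 11 11 11 11, which concatenate to the answer.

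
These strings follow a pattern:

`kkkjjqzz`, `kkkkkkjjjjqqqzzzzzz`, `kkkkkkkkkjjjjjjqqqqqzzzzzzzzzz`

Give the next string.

Term n consists of 3n k's, followed by 2n j's, followed by 2n-1 q's, followed by 4n-2 z's (n = 1, 2, …).
Setting n = 4 gives 12, 8, 7, 14 characters in each block.

kkkkkkkkkkkkjjjjjjjjqqqqqqqzzzzzzzzzzzzzz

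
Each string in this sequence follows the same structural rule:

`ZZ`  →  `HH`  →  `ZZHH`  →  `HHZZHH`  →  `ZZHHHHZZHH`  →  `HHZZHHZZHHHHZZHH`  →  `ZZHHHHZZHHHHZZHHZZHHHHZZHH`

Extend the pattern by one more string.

HHZZHHZZHHHHZZHHZZHHHHZZHHHHZZHHZZHHHHZZHH

This is a Fibonacci-style word recurrence s(k) = s(k−2)·s(k−1): e.g. ZZ·HH = ZZHH.
So term 8 is HHZZHHZZHHHHZZHH·ZZHHHHZZHHHHZZHHZZHHHHZZHH.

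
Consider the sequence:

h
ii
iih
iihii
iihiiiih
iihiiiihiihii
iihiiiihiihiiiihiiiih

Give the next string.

iihiiiihiihiiiihiiiihiihiiiihiihii

This is a Fibonacci-style word recurrence s(k) = s(k−1)·s(k−2): e.g. ii·h = iih.
The next term joins iihiiiihiihiiiihiiiih and iihiiiihiihii.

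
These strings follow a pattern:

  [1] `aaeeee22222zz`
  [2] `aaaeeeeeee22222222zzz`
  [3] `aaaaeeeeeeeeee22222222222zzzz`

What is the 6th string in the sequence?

Each string has the form a^{n+1} e^{3n+1} 2^{3n+2} z^{n+1} (n = 1, 2, …).
For term 6, n = 6, so the run lengths are 7, 19, 20, 7.

aaaaaaaeeeeeeeeeeeeeeeeeee22222222222222222222zzzzzzz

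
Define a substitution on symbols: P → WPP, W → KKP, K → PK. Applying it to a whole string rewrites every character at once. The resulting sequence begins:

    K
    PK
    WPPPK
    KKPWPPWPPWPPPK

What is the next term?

PKPKWPPKKPWPPWPPKKPWPPWPPKKPWPPWPPWPPPK

φ(KKPWPPWPPWPPPK) expands symbol-by-symbol to PK PK WPP KKP WPP WPP KKP WPP WPP KKP WPP WPP WPP PK; joining the 14 pieces gives the next term.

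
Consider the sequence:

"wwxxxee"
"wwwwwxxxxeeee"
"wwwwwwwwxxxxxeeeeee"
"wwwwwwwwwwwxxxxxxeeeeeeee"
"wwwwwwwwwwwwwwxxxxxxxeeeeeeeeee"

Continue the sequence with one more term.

Reading off run lengths: w runs 2, 5, 8, 11, 14; x runs 3, 4, 5, 6, 7; e runs 2, 4, 6, 8, 10 — each is linear in n (n = 1, 2, …).
Setting n = 6 gives 17, 8, 12 characters in each block.

wwwwwwwwwwwwwwwwwxxxxxxxxeeeeeeeeeeee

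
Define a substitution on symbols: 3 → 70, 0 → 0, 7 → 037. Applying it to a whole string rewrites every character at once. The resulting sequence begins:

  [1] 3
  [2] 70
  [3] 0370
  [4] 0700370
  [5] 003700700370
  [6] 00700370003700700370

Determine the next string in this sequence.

Replace each of the 20 characters of 00700370003700700370 in place — 0 0 037 0 0 70 037 0 0 0 70 037 0 0 037 0 0 70 037 0 — and concatenate.

000370070037000700370003700700370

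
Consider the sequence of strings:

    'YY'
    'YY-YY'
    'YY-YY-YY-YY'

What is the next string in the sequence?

s(k+1) = s(k)·-·s(k) — each term doubles the last with '-' between the halves.
Doubling YY-YY-YY-YY with '-' between the halves:

YY-YY-YY-YY-YY-YY-YY-YY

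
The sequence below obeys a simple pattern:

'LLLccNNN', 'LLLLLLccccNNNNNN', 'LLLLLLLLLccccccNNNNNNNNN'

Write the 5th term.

LLLLLLLLLLLLLLLccccccccccNNNNNNNNNNNNNNN

Each string has the form L^{3n} c^{2n} N^{3n} (n = 1, 2, …).
Setting n = 5 gives 15, 10, 15 characters in each block.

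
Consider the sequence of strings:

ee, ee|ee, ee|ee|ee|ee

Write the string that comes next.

ee|ee|ee|ee|ee|ee|ee|ee

Each string is two copies of the previous one joined by '|'.
One more doubling of ee|ee|ee|ee gives the answer.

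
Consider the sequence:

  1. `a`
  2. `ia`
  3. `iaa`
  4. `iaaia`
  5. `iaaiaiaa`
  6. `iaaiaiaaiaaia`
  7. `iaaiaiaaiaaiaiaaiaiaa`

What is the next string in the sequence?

iaaiaiaaiaaiaiaaiaiaaiaaiaiaaiaaia

This is a Fibonacci-style word recurrence s(k) = s(k−1)·s(k−2): e.g. ia·a = iaa.
The next term joins iaaiaiaaiaaiaiaaiaiaa and iaaiaiaaiaaia.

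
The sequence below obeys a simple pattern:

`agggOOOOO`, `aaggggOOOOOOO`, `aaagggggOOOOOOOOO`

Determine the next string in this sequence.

Reading off run lengths: a runs 1, 2, 3; g runs 3, 4, 5; O runs 5, 7, 9 — each is linear in n, where the shown terms are n = 2, 3, 4.
At n = 5 the blocks have lengths 4, 6, 11.

aaaaggggggOOOOOOOOOOO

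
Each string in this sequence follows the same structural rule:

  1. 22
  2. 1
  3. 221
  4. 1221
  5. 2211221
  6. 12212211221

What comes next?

221122112212211221

This is a Fibonacci-style word recurrence s(k) = s(k−2)·s(k−1): e.g. 22·1 = 221.
Continuing: 2211221 · 12212211221 gives term 7.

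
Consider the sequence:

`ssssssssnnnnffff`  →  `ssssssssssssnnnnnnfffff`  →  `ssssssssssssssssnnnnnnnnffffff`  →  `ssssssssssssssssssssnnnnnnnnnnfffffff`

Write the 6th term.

The n-th term is 4n s's then 2n n's then n+2 f's, where the shown terms are n = 2, 3, 4, 5.
At n = 7 the blocks have lengths 28, 14, 9.

ssssssssssssssssssssssssssssnnnnnnnnnnnnnnfffffffff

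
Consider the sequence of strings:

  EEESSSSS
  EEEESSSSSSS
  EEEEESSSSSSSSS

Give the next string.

Each string has the form E^{n+1} S^{2n+1}, where the shown terms are n = 2, 3, 4.
Setting n = 5 gives 6, 11 characters in each block.

EEEEEESSSSSSSSSSS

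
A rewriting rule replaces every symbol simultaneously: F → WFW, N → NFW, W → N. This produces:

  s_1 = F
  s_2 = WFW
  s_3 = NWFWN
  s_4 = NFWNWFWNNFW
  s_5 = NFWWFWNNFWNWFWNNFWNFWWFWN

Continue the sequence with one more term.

NFWWFWNNWFWNNFWNFWWFWNNFWNWFWNNFWNFWWFWNNFWWFWNNWFWNNFW

φ(NFWWFWNNFWNWFWNNFWNFWWFWN) expands symbol-by-symbol to NFW WFW N N WFW N NFW NFW WFW N NFW N WFW N NFW NFW WFW N NFW WFW N N WFW N NFW; joining the 25 pieces gives the next term.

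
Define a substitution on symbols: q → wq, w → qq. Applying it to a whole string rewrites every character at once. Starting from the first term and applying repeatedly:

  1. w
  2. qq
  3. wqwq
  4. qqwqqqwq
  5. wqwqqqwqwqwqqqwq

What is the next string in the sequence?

Rewriting the 16 symbols of wqwqqqwqwqwqqqwq one by one yields qq wq qq wq wq wq qq wq qq wq qq wq wq wq qq wq; concatenated:

qqwqqqwqwqwqqqwqqqwqqqwqwqwqqqwq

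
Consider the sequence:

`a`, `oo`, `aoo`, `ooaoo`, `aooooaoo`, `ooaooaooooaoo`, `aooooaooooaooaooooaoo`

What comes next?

Each term (from the third on) is the two preceding terms concatenated in order: term 3 = a·oo = aoo.
The next term joins ooaooaooooaoo and aooooaooooaooaooooaoo.

ooaooaooooaooaooooaooooaooaooooaoo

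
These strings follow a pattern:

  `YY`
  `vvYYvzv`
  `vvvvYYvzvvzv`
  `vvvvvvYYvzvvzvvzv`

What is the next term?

Every step adds vv to the front and vzv to the end of the previous string.
So the next term is vv·vvvvvvYYvzvvzvvzv·vzv.

vvvvvvvvYYvzvvzvvzvvzv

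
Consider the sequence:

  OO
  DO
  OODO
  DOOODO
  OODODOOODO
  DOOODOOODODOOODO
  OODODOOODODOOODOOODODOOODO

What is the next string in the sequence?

DOOODOOODODOOODOOODODOOODODOOODOOODODOOODO

From term 3 onward, concatenate the second-to-last term with the last: OO·DO = OODO, DO·OODO = DOOODO, …
So term 8 is DOOODOOODODOOODO·OODODOOODODOOODOOODODOOODO.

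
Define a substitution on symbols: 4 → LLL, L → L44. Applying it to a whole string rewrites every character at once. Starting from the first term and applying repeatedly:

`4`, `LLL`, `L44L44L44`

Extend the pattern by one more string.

L44LLLLLLL44LLLLLLL44LLLLLL

Apply φ to L44L44L44 symbol by symbol: L→L44, 4→LLL, 4→LLL, L→L44, 4→LLL, 4→LLL, L→L44, 4→LLL, 4→LLL; joined: L44 LLL LLL L44 LLL LLL L44 LLL LLL.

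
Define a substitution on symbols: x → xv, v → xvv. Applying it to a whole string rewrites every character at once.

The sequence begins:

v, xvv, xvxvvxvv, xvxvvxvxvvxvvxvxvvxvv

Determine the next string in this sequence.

xvxvvxvxvvxvvxvxvvxvxvvxvvxvxvvxvvxvxvvxvxvvxvvxvxvvxvv

Replace each of the 21 characters of xvxvvxvxvvxvvxvxvvxvv in place — xv xvv xv xvv xvv xv xvv xv xvv xvv xv xvv xvv xv xvv xv xvv xvv xv xvv xvv — and concatenate.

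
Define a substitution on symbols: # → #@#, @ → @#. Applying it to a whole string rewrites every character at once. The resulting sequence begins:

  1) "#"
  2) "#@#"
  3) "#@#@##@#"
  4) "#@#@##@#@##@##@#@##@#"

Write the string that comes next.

Rewriting the 21 symbols of #@#@##@#@##@##@#@##@# one by one yields #@# @# #@# @# #@# #@# @# #@# @# #@# #@# @# #@# #@# @# #@# @# #@# #@# @# #@#; concatenated:

#@#@##@#@##@##@#@##@#@##@##@#@##@##@#@##@#@##@##@#@##@#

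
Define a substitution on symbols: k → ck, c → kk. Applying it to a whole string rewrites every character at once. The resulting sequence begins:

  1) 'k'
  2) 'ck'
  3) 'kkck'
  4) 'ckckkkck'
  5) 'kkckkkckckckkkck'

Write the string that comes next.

Rewriting the 16 symbols of kkckkkckckckkkck one by one yields ck ck kk ck ck ck kk ck kk ck kk ck ck ck kk ck; concatenated:

ckckkkckckckkkckkkckkkckckckkkck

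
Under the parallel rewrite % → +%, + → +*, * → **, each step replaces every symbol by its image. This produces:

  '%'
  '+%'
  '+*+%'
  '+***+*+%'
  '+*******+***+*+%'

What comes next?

Rewriting the 16 symbols of +*******+***+*+% one by one yields +* ** ** ** ** ** ** ** +* ** ** ** +* ** +* +%; concatenated:

+***************+*******+***+*+%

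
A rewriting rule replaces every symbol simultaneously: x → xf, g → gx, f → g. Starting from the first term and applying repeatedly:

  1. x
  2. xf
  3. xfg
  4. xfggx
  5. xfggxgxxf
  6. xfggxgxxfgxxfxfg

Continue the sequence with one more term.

φ(xfggxgxxfgxxfxfg) expands symbol-by-symbol to xf g gx gx xf gx xf xf g gx xf xf g xf g gx; joining the 16 pieces gives the next term.

xfggxgxxfgxxfxfggxxfxfgxfggx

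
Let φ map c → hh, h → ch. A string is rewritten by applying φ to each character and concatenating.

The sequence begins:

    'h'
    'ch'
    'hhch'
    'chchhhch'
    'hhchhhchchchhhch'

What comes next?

chchhhchchchhhchhhchhhchchchhhch

Replace each of the 16 characters of hhchhhchchchhhch in place — ch ch hh ch ch ch hh ch hh ch hh ch ch ch hh ch — and concatenate.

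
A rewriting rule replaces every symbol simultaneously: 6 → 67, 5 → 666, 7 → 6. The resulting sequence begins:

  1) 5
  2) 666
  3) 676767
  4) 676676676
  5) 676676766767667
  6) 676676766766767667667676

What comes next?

Replace each of the 24 characters of 676676766766767667667676 in place — 67 6 67 67 6 67 6 67 67 6 67 67 6 67 6 67 67 6 67 67 6 67 6 67 — and concatenate.

676676766766767667676676676766767667667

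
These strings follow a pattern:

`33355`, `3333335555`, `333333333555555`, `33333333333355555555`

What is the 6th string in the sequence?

333333333333333333555555555555

Reading off run lengths: 3 runs 3, 6, 9, 12; 5 runs 2, 4, 6, 8 — each is linear in n (n = 1, 2, …).
For term 6, n = 6, so the run lengths are 18, 12.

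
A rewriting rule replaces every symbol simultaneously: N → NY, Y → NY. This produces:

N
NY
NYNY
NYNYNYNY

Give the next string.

NYNYNYNYNYNYNYNY

Expanding NYNYNYNY: N→NY, Y→NY, N→NY, Y→NY, N→NY, Y→NY, N→NY, Y→NY. Concatenated: NY NY NY NY NY NY NY NY.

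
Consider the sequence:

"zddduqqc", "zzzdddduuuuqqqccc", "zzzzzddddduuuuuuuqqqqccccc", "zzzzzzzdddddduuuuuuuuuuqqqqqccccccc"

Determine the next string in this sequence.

zzzzzzzzzddddddduuuuuuuuuuuuuqqqqqqccccccccc

Term n consists of 2n-1 z's, followed by n+2 d's, followed by 3n-2 u's, followed by n+1 q's, followed by 2n-1 c's (n = 1, 2, …).
At n = 5 the blocks have lengths 9, 7, 13, 6, 9.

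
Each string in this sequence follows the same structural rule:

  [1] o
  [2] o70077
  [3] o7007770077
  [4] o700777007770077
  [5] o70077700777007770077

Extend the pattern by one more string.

Each term is the previous one with 70077 appended.
One more step from o70077700777007770077 gives the answer.

o7007770077700777007770077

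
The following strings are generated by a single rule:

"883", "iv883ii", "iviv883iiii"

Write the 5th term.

iviviviv883iiiiiiii

Every step adds iv to the front and ii to the end of the previous string.
From iviv883iiii, 2 further steps: iviv883iiii → iviviv883iiiiii → (answer).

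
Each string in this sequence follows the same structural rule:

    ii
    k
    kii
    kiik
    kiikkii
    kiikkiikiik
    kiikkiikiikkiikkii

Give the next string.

kiikkiikiikkiikkiikiikkiikiik

Each term (from the third on) is the previous term followed by the one before it: term 3 = k·ii = kii.
Continuing: kiikkiikiikkiikkii · kiikkiikiik gives term 8.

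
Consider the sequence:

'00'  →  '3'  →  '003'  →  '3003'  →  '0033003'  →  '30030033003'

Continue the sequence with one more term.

003300330030033003

Each term (from the third on) is the two preceding terms concatenated in order: term 3 = 00·3 = 003.
So term 7 is 0033003·30030033003.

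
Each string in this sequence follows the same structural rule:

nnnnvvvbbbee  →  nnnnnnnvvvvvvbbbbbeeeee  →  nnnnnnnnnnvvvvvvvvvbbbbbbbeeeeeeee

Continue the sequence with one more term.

nnnnnnnnnnnnnvvvvvvvvvvvvbbbbbbbbbeeeeeeeeeee

The n-th term is 3n+1 n's then 3n v's then 2n+1 b's then 3n-1 e's (n = 1, 2, …).
At n = 4 the blocks have lengths 13, 12, 9, 11.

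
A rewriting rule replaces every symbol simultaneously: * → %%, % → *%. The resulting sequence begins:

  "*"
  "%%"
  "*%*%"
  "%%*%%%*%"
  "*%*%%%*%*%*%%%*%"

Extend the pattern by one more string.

%%*%%%*%*%*%%%*%%%*%%%*%*%*%%%*%

Replace each of the 16 characters of *%*%%%*%*%*%%%*% in place — %% *% %% *% *% *% %% *% %% *% %% *% *% *% %% *% — and concatenate.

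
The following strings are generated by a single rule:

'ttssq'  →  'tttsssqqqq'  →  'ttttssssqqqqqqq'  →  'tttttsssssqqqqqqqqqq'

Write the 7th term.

ttttttttssssssssqqqqqqqqqqqqqqqqqqq

Reading off run lengths: t runs 2, 3, 4, 5; s runs 2, 3, 4, 5; q runs 1, 4, 7, 10 — each is linear in n (n = 1, 2, …).
Setting n = 7 gives 8, 8, 19 characters in each block.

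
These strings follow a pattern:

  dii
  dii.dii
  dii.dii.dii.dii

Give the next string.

dii.dii.dii.dii.dii.dii.dii.dii

s(k+1) = s(k)·.·s(k) — each term doubles the last with '.' between the halves.
One more doubling of dii.dii.dii.dii gives the answer.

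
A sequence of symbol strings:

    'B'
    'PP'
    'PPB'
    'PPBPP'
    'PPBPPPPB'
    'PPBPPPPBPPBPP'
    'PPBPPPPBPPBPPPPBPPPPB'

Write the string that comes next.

PPBPPPPBPPBPPPPBPPPPBPPBPPPPBPPBPP

This is a Fibonacci-style word recurrence s(k) = s(k−1)·s(k−2): e.g. PP·B = PPB.
So term 8 is PPBPPPPBPPBPPPPBPPPPB·PPBPPPPBPPBPP.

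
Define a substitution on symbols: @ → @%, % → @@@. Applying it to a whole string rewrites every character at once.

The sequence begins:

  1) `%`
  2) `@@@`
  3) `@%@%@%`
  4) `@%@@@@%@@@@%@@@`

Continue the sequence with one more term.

@%@@@@%@%@%@%@@@@%@%@%@%@@@@%@%@%

Replace each of the 15 characters of @%@@@@%@@@@%@@@ in place — @% @@@ @% @% @% @% @@@ @% @% @% @% @@@ @% @% @% — and concatenate.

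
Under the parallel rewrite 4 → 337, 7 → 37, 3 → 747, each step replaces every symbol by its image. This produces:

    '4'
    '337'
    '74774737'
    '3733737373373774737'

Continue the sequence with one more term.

747377477473774737747377477473774737373373774737

φ(3733737373373774737) expands symbol-by-symbol to 747 37 747 747 37 747 37 747 37 747 747 37 747 37 37 337 37 747 37; joining the 19 pieces gives the next term.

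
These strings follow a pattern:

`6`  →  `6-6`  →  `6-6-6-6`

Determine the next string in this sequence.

s(k+1) = s(k)·-·s(k) — each term doubles the last with '-' between the halves.
One more doubling of 6-6-6-6 gives the answer.

6-6-6-6-6-6-6-6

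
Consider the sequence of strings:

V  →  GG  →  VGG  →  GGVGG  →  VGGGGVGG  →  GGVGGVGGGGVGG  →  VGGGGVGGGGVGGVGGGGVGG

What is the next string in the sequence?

GGVGGVGGGGVGGVGGGGVGGGGVGGVGGGGVGG

This is a Fibonacci-style word recurrence s(k) = s(k−2)·s(k−1): e.g. V·GG = VGG.
Continuing: GGVGGVGGGGVGG · VGGGGVGGGGVGGVGGGGVGG gives term 8.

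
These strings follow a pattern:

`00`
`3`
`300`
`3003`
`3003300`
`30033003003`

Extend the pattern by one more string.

This is a Fibonacci-style word recurrence s(k) = s(k−1)·s(k−2): e.g. 3·00 = 300.
The next term joins 30033003003 and 3003300.

300330030033003300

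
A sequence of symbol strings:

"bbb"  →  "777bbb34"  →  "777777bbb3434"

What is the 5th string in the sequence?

777777777777bbb34343434

s(k+1) = 777·s(k)·34, so each term gains 777 as a prefix and 34 as a suffix.
From 777777bbb3434, 2 further steps: 777777bbb3434 → 777777777bbb343434 → (answer).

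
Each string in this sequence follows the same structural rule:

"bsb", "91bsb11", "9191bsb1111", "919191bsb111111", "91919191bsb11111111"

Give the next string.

Each term wraps the previous one in 91 on the left and 11 on the right.
Applying this once more to 91919191bsb11111111:

9191919191bsb1111111111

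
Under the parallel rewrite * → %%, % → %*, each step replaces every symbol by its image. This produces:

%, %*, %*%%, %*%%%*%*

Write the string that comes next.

%*%%%*%*%*%%%*%%

Expanding %*%%%*%*: %→%*, *→%%, %→%*, %→%*, %→%*, *→%%, %→%*, *→%%. Concatenated: %* %% %* %* %* %% %* %%.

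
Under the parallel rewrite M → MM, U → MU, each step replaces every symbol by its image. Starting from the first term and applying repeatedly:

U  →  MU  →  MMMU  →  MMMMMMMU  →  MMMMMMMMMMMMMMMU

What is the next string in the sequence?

MMMMMMMMMMMMMMMMMMMMMMMMMMMMMMMU

Replace each of the 16 characters of MMMMMMMMMMMMMMMU in place — MM MM MM MM MM MM MM MM MM MM MM MM MM MM MM MU — and concatenate.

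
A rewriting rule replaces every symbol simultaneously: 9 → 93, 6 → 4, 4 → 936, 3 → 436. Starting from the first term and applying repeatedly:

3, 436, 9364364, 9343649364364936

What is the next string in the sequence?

φ(9343649364364936) expands symbol-by-symbol to 93 436 936 436 4 936 93 436 4 936 436 4 936 93 436 4; joining the 16 pieces gives the next term.

9343693643649369343649364364936934364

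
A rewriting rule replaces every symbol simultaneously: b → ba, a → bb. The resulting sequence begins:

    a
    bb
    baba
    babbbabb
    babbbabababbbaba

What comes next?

Applying the rule to each of the 16 symbols of babbbabababbbaba gives the pieces ba bb ba ba ba bb ba bb ba bb ba ba ba bb ba bb, which concatenate to the answer.

babbbabababbbabbbabbbabababbbabb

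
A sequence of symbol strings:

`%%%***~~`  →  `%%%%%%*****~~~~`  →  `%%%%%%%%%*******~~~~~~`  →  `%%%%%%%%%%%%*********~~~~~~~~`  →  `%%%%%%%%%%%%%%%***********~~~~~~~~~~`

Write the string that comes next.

%%%%%%%%%%%%%%%%%%*************~~~~~~~~~~~~

Term n consists of 3n %'s, followed by 2n+1 *'s, followed by 2n ~'s (n = 1, 2, …).
For the next term, n = 6, so the run lengths are 18, 13, 12.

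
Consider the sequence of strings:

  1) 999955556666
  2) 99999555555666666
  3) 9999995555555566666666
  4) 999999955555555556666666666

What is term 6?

9999999995555555555555566666666666666

Reading off run lengths: 9 runs 4, 5, 6, 7; 5 runs 4, 6, 8, 10; 6 runs 4, 6, 8, 10 — each is linear in n, where the shown terms are n = 2, 3, 4, 5.
Setting n = 7 gives 9, 14, 14 characters in each block.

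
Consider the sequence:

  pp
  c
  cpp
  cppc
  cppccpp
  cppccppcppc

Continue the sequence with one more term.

Each term (from the third on) is the previous term followed by the one before it: term 3 = c·pp = cpp.
So term 7 is cppccppcppc·cppccpp.

cppccppcppccppccpp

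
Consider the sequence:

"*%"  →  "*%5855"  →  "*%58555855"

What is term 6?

The strings grow by a fixed suffix 5855 each time.
From *%58555855, 3 further steps: *%58555855 → *%585558555855 → *%5855585558555855 → (answer).

*%58555855585558555855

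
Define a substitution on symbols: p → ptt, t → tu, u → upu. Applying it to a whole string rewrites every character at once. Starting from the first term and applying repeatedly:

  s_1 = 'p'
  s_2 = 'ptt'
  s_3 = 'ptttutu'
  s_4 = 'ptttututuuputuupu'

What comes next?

Replace each of the 17 characters of ptttututuuputuupu in place — ptt tu tu tu upu tu upu tu upu upu ptt upu tu upu upu ptt upu — and concatenate.

ptttututuuputuuputuupuupupttuputuupuupupttupu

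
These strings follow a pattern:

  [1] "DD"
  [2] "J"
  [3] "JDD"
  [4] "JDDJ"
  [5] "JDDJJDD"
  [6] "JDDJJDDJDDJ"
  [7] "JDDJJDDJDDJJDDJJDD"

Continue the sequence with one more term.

This is a Fibonacci-style word recurrence s(k) = s(k−1)·s(k−2): e.g. J·DD = JDD.
Continuing: JDDJJDDJDDJJDDJJDD · JDDJJDDJDDJ gives term 8.

JDDJJDDJDDJJDDJJDDJDDJJDDJDDJ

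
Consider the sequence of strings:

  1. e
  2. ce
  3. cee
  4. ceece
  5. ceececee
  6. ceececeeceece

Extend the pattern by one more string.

Each term (from the third on) is the previous term followed by the one before it: term 3 = ce·e = cee.
So term 7 is ceececeeceece·ceececee.

ceececeeceececeececee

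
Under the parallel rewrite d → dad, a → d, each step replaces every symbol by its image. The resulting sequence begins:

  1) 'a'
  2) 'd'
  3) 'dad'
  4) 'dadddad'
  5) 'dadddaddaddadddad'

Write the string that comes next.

dadddaddaddadddaddadddaddadddaddaddadddad

Replace each of the 17 characters of dadddaddaddadddad in place — dad d dad dad dad d dad dad d dad dad d dad dad dad d dad — and concatenate.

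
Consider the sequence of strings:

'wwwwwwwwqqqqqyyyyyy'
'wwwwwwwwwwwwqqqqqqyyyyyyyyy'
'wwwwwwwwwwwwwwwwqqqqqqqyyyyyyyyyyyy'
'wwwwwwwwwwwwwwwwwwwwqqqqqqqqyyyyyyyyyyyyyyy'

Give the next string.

The n-th term is 4n w's then n+3 q's then 3n y's, where the shown terms are n = 2, 3, 4, 5.
Setting n = 6 gives 24, 9, 18 characters in each block.

wwwwwwwwwwwwwwwwwwwwwwwwqqqqqqqqqyyyyyyyyyyyyyyyyyy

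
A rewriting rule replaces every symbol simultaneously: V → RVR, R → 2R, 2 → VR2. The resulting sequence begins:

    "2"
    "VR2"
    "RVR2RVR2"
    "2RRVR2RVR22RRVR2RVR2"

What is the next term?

VR22R2RRVR2RVR22RRVR2RVR2VR22R2RRVR2RVR22RRVR2RVR2

Applying the rule to each of the 20 symbols of 2RRVR2RVR22RRVR2RVR2 gives the pieces VR2 2R 2R RVR 2R VR2 2R RVR 2R VR2 VR2 2R 2R RVR 2R VR2 2R RVR 2R VR2, which concatenate to the answer.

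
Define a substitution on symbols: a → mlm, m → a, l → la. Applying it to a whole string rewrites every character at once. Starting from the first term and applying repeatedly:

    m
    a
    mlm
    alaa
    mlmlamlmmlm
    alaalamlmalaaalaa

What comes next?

Applying the rule to each of the 17 symbols of alaalamlmalaaalaa gives the pieces mlm la mlm mlm la mlm a la a mlm la mlm mlm mlm la mlm mlm, which concatenate to the answer.

mlmlamlmmlmlamlmalaamlmlamlmmlmmlmlamlmmlm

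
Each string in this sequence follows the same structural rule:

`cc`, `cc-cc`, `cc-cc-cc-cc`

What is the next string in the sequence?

cc-cc-cc-cc-cc-cc-cc-cc

s(k+1) = s(k)·-·s(k) — each term doubles the last with '-' between the halves.
So the next term is two copies of cc-cc-cc-cc with '-' between the halves.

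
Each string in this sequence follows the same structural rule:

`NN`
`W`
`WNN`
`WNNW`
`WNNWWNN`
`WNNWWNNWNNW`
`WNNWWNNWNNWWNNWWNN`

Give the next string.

Each term (from the third on) is the previous term followed by the one before it: term 3 = W·NN = WNN.
So term 8 is WNNWWNNWNNWWNNWWNN·WNNWWNNWNNW.

WNNWWNNWNNWWNNWWNNWNNWWNNWNNW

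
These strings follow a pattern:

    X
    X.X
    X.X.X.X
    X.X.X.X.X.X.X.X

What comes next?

Each string is two copies of the previous one joined by '.'.
Doubling X.X.X.X.X.X.X.X with '.' between the halves:

X.X.X.X.X.X.X.X.X.X.X.X.X.X.X.X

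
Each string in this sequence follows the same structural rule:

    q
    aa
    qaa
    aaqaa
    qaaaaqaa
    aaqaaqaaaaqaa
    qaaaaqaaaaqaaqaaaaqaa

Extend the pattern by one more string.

From term 3 onward, concatenate the second-to-last term with the last: q·aa = qaa, aa·qaa = aaqaa, …
So term 8 is aaqaaqaaaaqaa·qaaaaqaaaaqaaqaaaaqaa.

aaqaaqaaaaqaaqaaaaqaaaaqaaqaaaaqaa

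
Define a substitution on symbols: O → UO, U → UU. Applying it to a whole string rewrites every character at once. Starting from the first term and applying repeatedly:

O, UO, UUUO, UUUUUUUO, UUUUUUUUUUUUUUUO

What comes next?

Rewriting the 16 symbols of UUUUUUUUUUUUUUUO one by one yields UU UU UU UU UU UU UU UU UU UU UU UU UU UU UU UO; concatenated:

UUUUUUUUUUUUUUUUUUUUUUUUUUUUUUUO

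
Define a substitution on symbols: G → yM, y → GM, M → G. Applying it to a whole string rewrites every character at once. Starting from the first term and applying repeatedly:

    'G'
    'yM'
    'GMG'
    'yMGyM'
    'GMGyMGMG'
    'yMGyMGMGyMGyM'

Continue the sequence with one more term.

φ(yMGyMGMGyMGyM) expands symbol-by-symbol to GM G yM GM G yM G yM GM G yM GM G; joining the 13 pieces gives the next term.

GMGyMGMGyMGyMGMGyMGMG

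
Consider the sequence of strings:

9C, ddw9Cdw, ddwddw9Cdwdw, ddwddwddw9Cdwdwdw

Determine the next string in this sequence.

Each term wraps the previous one in ddw on the left and dw on the right.
One more step from ddwddwddw9Cdwdwdw gives the answer.

ddwddwddwddw9Cdwdwdwdw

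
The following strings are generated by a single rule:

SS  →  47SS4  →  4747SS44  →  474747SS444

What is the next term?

Every step adds 47 to the front and 4 to the end of the previous string.
Applying this once more to 474747SS444:

47474747SS4444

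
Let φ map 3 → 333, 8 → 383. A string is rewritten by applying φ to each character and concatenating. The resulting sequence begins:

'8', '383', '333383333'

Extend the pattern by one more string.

333333333333383333333333333

Expanding 333383333: 3→333, 3→333, 3→333, 3→333, 8→383, 3→333, 3→333, 3→333, 3→333. Concatenated: 333 333 333 333 383 333 333 333 333.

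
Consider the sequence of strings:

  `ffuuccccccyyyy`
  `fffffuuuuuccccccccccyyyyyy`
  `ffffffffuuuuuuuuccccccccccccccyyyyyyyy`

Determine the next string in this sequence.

Term n consists of 3n-1 f's, followed by 3n-1 u's, followed by 4n+2 c's, followed by 2n+2 y's (n = 1, 2, …).
For the next term, n = 4, so the run lengths are 11, 11, 18, 10.

fffffffffffuuuuuuuuuuuccccccccccccccccccyyyyyyyyyy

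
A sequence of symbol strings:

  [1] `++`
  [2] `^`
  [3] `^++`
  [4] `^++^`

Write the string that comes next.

This is a Fibonacci-style word recurrence s(k) = s(k−1)·s(k−2): e.g. ^·++ = ^++.
So term 5 is ^++^·^++.

^++^^++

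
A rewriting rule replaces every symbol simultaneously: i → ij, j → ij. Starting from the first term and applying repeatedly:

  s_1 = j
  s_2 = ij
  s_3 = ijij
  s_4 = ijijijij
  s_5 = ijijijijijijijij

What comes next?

Rewriting the 16 symbols of ijijijijijijijij one by one yields ij ij ij ij ij ij ij ij ij ij ij ij ij ij ij ij; concatenated:

ijijijijijijijijijijijijijijijij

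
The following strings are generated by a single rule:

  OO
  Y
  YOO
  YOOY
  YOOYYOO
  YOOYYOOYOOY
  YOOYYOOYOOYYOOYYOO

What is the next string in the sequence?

Each term (from the third on) is the previous term followed by the one before it: term 3 = Y·OO = YOO.
The next term joins YOOYYOOYOOYYOOYYOO and YOOYYOOYOOY.

YOOYYOOYOOYYOOYYOOYOOYYOOYOOY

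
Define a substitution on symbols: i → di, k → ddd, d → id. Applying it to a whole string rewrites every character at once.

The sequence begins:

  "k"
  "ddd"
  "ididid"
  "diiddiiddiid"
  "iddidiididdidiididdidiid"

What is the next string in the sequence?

diididdiiddidiiddiididdiiddidiiddiididdiiddidiid

Applying the rule to each of the 24 symbols of iddidiididdidiididdidiid gives the pieces di id id di id di di id di id id di id di di id di id id di id di di id, which concatenate to the answer.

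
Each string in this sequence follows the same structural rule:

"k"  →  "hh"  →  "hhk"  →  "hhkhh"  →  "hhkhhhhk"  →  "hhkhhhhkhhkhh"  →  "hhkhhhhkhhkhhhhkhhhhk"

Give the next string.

Each term (from the third on) is the previous term followed by the one before it: term 3 = hh·k = hhk.
The next term joins hhkhhhhkhhkhhhhkhhhhk and hhkhhhhkhhkhh.

hhkhhhhkhhkhhhhkhhhhkhhkhhhhkhhkhh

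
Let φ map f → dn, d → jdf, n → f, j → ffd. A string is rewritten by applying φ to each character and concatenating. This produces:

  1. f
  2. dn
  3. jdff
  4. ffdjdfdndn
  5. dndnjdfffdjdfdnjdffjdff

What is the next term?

jdffjdffffdjdfdndndnjdfffdjdfdnjdffffdjdfdndnffdjdfdndn

Replace each of the 23 characters of dndnjdfffdjdfdnjdffjdff in place — jdf f jdf f ffd jdf dn dn dn jdf ffd jdf dn jdf f ffd jdf dn dn ffd jdf dn dn — and concatenate.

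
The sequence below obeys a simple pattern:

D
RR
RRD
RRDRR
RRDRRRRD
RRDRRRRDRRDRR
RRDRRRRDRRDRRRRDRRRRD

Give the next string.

RRDRRRRDRRDRRRRDRRRRDRRDRRRRDRRDRR

Each term (from the third on) is the previous term followed by the one before it: term 3 = RR·D = RRD.
Continuing: RRDRRRRDRRDRRRRDRRRRD · RRDRRRRDRRDRR gives term 8.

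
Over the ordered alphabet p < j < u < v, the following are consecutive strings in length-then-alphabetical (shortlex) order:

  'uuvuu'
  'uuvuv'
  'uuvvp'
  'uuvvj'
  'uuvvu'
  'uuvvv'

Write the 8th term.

uvppj

Continuing the enumeration 2 steps past uuvvv: uuvvv → uvppp → (answer).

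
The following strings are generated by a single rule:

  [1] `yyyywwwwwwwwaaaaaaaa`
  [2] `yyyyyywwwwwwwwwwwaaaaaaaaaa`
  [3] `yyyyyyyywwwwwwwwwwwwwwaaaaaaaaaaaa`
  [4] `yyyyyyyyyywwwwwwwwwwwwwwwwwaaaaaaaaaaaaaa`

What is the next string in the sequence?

Term n consists of 2n-2 y's, followed by 3n-1 w's, followed by 2n+2 a's, where the shown terms are n = 3, 4, 5, 6.
Setting n = 7 gives 12, 20, 16 characters in each block.

yyyyyyyyyyyywwwwwwwwwwwwwwwwwwwwaaaaaaaaaaaaaaaa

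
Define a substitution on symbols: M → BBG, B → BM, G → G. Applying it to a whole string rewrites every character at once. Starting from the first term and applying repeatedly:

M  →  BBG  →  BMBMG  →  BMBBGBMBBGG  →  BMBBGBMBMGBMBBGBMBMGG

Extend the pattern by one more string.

φ(BMBBGBMBMGBMBBGBMBMGG) expands symbol-by-symbol to BM BBG BM BM G BM BBG BM BBG G BM BBG BM BM G BM BBG BM BBG G G; joining the 21 pieces gives the next term.

BMBBGBMBMGBMBBGBMBBGGBMBBGBMBMGBMBBGBMBBGGG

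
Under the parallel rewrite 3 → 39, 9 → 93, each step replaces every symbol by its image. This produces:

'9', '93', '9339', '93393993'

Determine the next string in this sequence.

9339399339939339

Expanding 93393993: 9→93, 3→39, 3→39, 9→93, 3→39, 9→93, 9→93, 3→39. Concatenated: 93 39 39 93 39 93 93 39.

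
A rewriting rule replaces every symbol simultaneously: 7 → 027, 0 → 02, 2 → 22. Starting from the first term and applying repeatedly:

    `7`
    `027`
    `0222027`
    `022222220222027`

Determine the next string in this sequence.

Rewriting the 15 symbols of 022222220222027 one by one yields 02 22 22 22 22 22 22 22 02 22 22 22 02 22 027; concatenated:

0222222222222222022222220222027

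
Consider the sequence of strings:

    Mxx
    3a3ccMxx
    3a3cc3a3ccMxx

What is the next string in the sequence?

3a3cc3a3cc3a3ccMxx

Every step adds 3a3cc at the front: s(k+1) = 3a3cc·s(k).
One more step from 3a3cc3a3ccMxx gives the answer.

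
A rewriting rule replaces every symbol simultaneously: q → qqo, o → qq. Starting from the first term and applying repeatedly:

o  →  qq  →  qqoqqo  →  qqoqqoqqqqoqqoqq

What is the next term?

φ(qqoqqoqqqqoqqoqq) expands symbol-by-symbol to qqo qqo qq qqo qqo qq qqo qqo qqo qqo qq qqo qqo qq qqo qqo; joining the 16 pieces gives the next term.

qqoqqoqqqqoqqoqqqqoqqoqqoqqoqqqqoqqoqqqqoqqo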